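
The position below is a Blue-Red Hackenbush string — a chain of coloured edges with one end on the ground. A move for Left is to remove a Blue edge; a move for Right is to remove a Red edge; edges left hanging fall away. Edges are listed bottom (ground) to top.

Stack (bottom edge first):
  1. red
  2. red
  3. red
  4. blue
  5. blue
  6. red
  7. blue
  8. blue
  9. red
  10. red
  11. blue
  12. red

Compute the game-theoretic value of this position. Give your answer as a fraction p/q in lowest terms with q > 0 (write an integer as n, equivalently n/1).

-1179/512

v(r) = { ∅ | 0 } — -1
v(rr) = { ∅ | -1,0 } — -2
v(rrr) = { ∅ | -2,-1,0 } — -3
v(rrrb) = { -3 | -2,-1,0 } — -5/2
v(rrrbb) = { -3,-5/2 | -2,-1,0 } — -9/4
v(rrrbbr) = { -3,-5/2 | -9/4,-2,-1,0 } — -19/8
v(rrrbbrb) = { -3,-5/2,-19/8 | -9/4,-2,-1,0 } — -37/16
v(rrrbbrbb) = { -3,-5/2,-19/8,-37/16 | -9/4,-2,-1,0 } — -73/32
v(rrrbbrbbr) = { -3,-5/2,-19/8,-37/16 | -73/32,-9/4,-2,-1,0 } — -147/64
v(rrrbbrbbrr) = { -3,-5/2,-19/8,-37/16 | -147/64,-73/32,-9/4,-2,-1,0 } — -295/128
v(rrrbbrbbrrb) = { -3,-5/2,-19/8,-37/16,-295/128 | -147/64,-73/32,-9/4,-2,-1,0 } — -589/256
v(rrrbbrbbrrbr) = { -3,-5/2,-19/8,-37/16,-295/128 | -589/256,-147/64,-73/32,-9/4,-2,-1,0 } — -1179/512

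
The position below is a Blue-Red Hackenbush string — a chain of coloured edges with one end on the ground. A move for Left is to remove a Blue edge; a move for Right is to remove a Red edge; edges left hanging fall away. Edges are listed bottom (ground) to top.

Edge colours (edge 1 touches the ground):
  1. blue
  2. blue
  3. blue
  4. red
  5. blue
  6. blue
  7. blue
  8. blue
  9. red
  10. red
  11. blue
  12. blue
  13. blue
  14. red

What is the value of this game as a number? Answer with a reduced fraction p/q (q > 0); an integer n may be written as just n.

b: Left { 0 }, Right { none } -> simplest 1
bb: Left { 0; 1 }, Right { none } -> simplest 2
bbb: Left { 0; 1; 2 }, Right { none } -> simplest 3
bbbr: Left { 0; 1; 2 }, Right { 3 } -> simplest 5/2
bbbrb: Left { 0; 1; 2; 5/2 }, Right { 3 } -> simplest 11/4
bbbrbb: Left { 0; 1; 2; 5/2; 11/4 }, Right { 3 } -> simplest 23/8
bbbrbbb: Left { 0; 1; 2; 5/2; 11/4; 23/8 }, Right { 3 } -> simplest 47/16
bbbrbbbb: Left { 0; 1; 2; 5/2; 11/4; 23/8; 47/16 }, Right { 3 } -> simplest 95/32
bbbrbbbbr: Left { 0; 1; 2; 5/2; 11/4; 23/8; 47/16 }, Right { 95/32; 3 } -> simplest 189/64
bbbrbbbbrr: Left { 0; 1; 2; 5/2; 11/4; 23/8; 47/16 }, Right { 189/64; 95/32; 3 } -> simplest 377/128
bbbrbbbbrrb: Left { 0; 1; 2; 5/2; 11/4; 23/8; 47/16; 377/128 }, Right { 189/64; 95/32; 3 } -> simplest 755/256
bbbrbbbbrrbb: Left { 0; 1; 2; 5/2; 11/4; 23/8; 47/16; 377/128; 755/256 }, Right { 189/64; 95/32; 3 } -> simplest 1511/512
bbbrbbbbrrbbb: Left { 0; 1; 2; 5/2; 11/4; 23/8; 47/16; 377/128; 755/256; 1511/512 }, Right { 189/64; 95/32; 3 } -> simplest 3023/1024
bbbrbbbbrrbbbr: Left { 0; 1; 2; 5/2; 11/4; 23/8; 47/16; 377/128; 755/256; 1511/512 }, Right { 3023/1024; 189/64; 95/32; 3 } -> simplest 6045/2048

6045/2048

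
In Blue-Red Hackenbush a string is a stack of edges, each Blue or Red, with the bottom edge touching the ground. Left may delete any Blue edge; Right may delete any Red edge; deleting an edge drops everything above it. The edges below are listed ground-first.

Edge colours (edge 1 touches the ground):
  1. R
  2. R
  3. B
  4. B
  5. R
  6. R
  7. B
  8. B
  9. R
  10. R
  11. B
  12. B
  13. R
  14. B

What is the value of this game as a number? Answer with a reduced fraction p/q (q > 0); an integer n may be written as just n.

-5733/4096

Prefix values for R R B B R R B B R R B B R B via {L|R} + simplicity:
1 of 14 · R · max L −∞ · min R 0 gives -1
2 of 14 · RR · max L −∞ · min R -1 gives -2
3 of 14 · RRB · max L -2 · min R -1 gives -3/2
4 of 14 · RRBB · max L -3/2 · min R -1 gives -5/4
5 of 14 · RRBBR · max L -3/2 · min R -5/4 gives -11/8
6 of 14 · RRBBRR · max L -3/2 · min R -11/8 gives -23/16
7 of 14 · RRBBRRB · max L -23/16 · min R -11/8 gives -45/32
8 of 14 · RRBBRRBB · max L -45/32 · min R -11/8 gives -89/64
9 of 14 · RRBBRRBBR · max L -45/32 · min R -89/64 gives -179/128
10 of 14 · RRBBRRBBRR · max L -45/32 · min R -179/128 gives -359/256
11 of 14 · RRBBRRBBRRB · max L -359/256 · min R -179/128 gives -717/512
12 of 14 · RRBBRRBBRRBB · max L -717/512 · min R -179/128 gives -1433/1024
13 of 14 · RRBBRRBBRRBBR · max L -717/512 · min R -1433/1024 gives -2867/2048
14 of 14 · RRBBRRBBRRBBRB · max L -2867/2048 · min R -1433/1024 gives -5733/4096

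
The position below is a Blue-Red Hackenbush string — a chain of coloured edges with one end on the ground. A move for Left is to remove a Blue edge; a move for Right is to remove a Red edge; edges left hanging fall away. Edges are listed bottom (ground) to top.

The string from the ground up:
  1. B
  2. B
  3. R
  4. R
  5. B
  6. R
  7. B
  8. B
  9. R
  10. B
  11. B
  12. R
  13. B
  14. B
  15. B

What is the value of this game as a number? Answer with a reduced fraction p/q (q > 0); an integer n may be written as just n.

11119/8192

step 1: add B to get B; options L={ 0 } R={ (no moves) } => 1
step 2: add B to get BB; options L={ 0 1 } R={ (no moves) } => 2
step 3: add R to get BBR; options L={ 0 1 } R={ 2 } => 3/2
step 4: add R to get BBRR; options L={ 0 1 } R={ 3/2 2 } => 5/4
step 5: add B to get BBRRB; options L={ 0 1 5/4 } R={ 3/2 2 } => 11/8
step 6: add R to get BBRRBR; options L={ 0 1 5/4 } R={ 11/8 3/2 2 } => 21/16
step 7: add B to get BBRRBRB; options L={ 0 1 5/4 21/16 } R={ 11/8 3/2 2 } => 43/32
step 8: add B to get BBRRBRBB; options L={ 0 1 5/4 21/16 43/32 } R={ 11/8 3/2 2 } => 87/64
step 9: add R to get BBRRBRBBR; options L={ 0 1 5/4 21/16 43/32 } R={ 87/64 11/8 3/2 2 } => 173/128
step 10: add B to get BBRRBRBBRB; options L={ 0 1 5/4 21/16 43/32 173/128 } R={ 87/64 11/8 3/2 2 } => 347/256
step 11: add B to get BBRRBRBBRBB; options L={ 0 1 5/4 21/16 43/32 173/128 347/256 } R={ 87/64 11/8 3/2 2 } => 695/512
step 12: add R to get BBRRBRBBRBBR; options L={ 0 1 5/4 21/16 43/32 173/128 347/256 } R={ 695/512 87/64 11/8 3/2 2 } => 1389/1024
step 13: add B to get BBRRBRBBRBBRB; options L={ 0 1 5/4 21/16 43/32 173/128 347/256 1389/1024 } R={ 695/512 87/64 11/8 3/2 2 } => 2779/2048
step 14: add B to get BBRRBRBBRBBRBB; options L={ 0 1 5/4 21/16 43/32 173/128 347/256 1389/1024 2779/2048 } R={ 695/512 87/64 11/8 3/2 2 } => 5559/4096
step 15: add B to get BBRRBRBBRBBRBBB; options L={ 0 1 5/4 21/16 43/32 173/128 347/256 1389/1024 2779/2048 5559/4096 } R={ 695/512 87/64 11/8 3/2 2 } => 11119/8192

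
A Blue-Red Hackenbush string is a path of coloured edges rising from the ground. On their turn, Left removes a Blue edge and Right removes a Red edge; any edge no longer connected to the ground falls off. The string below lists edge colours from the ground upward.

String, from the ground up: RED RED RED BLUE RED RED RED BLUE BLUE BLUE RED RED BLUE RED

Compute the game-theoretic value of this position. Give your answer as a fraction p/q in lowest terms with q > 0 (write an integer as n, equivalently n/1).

-5915/2048

1 of 14 · R · max L −∞ · min R 0 -> -1
2 of 14 · RR · max L −∞ · min R -1 -> -2
3 of 14 · RRR · max L −∞ · min R -2 -> -3
4 of 14 · RRRB · max L -3 · min R -2 -> -5/2
5 of 14 · RRRBR · max L -3 · min R -5/2 -> -11/4
6 of 14 · RRRBRR · max L -3 · min R -11/4 -> -23/8
7 of 14 · RRRBRRR · max L -3 · min R -23/8 -> -47/16
8 of 14 · RRRBRRRB · max L -47/16 · min R -23/8 -> -93/32
9 of 14 · RRRBRRRBB · max L -93/32 · min R -23/8 -> -185/64
10 of 14 · RRRBRRRBBB · max L -185/64 · min R -23/8 -> -369/128
11 of 14 · RRRBRRRBBBR · max L -185/64 · min R -369/128 -> -739/256
12 of 14 · RRRBRRRBBBRR · max L -185/64 · min R -739/256 -> -1479/512
13 of 14 · RRRBRRRBBBRRB · max L -1479/512 · min R -739/256 -> -2957/1024
14 of 14 · RRRBRRRBBBRRBR · max L -1479/512 · min R -2957/1024 -> -5915/2048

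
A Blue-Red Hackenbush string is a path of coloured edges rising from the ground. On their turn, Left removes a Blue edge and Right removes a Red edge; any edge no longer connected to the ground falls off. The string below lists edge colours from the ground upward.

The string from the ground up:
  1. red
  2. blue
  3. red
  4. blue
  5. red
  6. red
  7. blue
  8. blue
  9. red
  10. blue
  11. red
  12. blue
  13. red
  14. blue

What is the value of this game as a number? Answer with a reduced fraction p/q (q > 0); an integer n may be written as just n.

-5717/8192

r: Left { (no moves) }, Right { 0 } = simplest -1
rb: Left { -1 }, Right { 0 } = simplest -1/2
rbr: Left { -1 }, Right { -1/2,0 } = simplest -3/4
rbrb: Left { -1,-3/4 }, Right { -1/2,0 } = simplest -5/8
rbrbr: Left { -1,-3/4 }, Right { -5/8,-1/2,0 } = simplest -11/16
rbrbrr: Left { -1,-3/4 }, Right { -11/16,-5/8,-1/2,0 } = simplest -23/32
rbrbrrb: Left { -1,-3/4,-23/32 }, Right { -11/16,-5/8,-1/2,0 } = simplest -45/64
rbrbrrbb: Left { -1,-3/4,-23/32,-45/64 }, Right { -11/16,-5/8,-1/2,0 } = simplest -89/128
rbrbrrbbr: Left { -1,-3/4,-23/32,-45/64 }, Right { -89/128,-11/16,-5/8,-1/2,0 } = simplest -179/256
rbrbrrbbrb: Left { -1,-3/4,-23/32,-45/64,-179/256 }, Right { -89/128,-11/16,-5/8,-1/2,0 } = simplest -357/512
rbrbrrbbrbr: Left { -1,-3/4,-23/32,-45/64,-179/256 }, Right { -357/512,-89/128,-11/16,-5/8,-1/2,0 } = simplest -715/1024
rbrbrrbbrbrb: Left { -1,-3/4,-23/32,-45/64,-179/256,-715/1024 }, Right { -357/512,-89/128,-11/16,-5/8,-1/2,0 } = simplest -1429/2048
rbrbrrbbrbrbr: Left { -1,-3/4,-23/32,-45/64,-179/256,-715/1024 }, Right { -1429/2048,-357/512,-89/128,-11/16,-5/8,-1/2,0 } = simplest -2859/4096
rbrbrrbbrbrbrb: Left { -1,-3/4,-23/32,-45/64,-179/256,-715/1024,-2859/4096 }, Right { -1429/2048,-357/512,-89/128,-11/16,-5/8,-1/2,0 } = simplest -5717/8192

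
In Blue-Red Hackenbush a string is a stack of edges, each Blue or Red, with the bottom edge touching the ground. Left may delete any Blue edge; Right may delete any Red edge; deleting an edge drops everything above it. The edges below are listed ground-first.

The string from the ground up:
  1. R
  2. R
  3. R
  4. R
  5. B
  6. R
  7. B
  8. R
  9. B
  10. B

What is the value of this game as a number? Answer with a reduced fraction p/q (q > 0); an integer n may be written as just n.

-233/64

Prefix values for R R R R B R B R B B via {L|R} + simplicity:
edge 1 of 10 (R): { ∅ | 0 } so -1
edge 2 of 10 (R): { ∅ | -1, 0 } so -2
edge 3 of 10 (R): { ∅ | -2, -1, 0 } so -3
edge 4 of 10 (R): { ∅ | -3, -2, -1, 0 } so -4
edge 5 of 10 (B): { -4 | -3, -2, -1, 0 } so -7/2
edge 6 of 10 (R): { -4 | -7/2, -3, -2, -1, 0 } so -15/4
edge 7 of 10 (B): { -4, -15/4 | -7/2, -3, -2, -1, 0 } so -29/8
edge 8 of 10 (R): { -4, -15/4 | -29/8, -7/2, -3, -2, -1, 0 } so -59/16
edge 9 of 10 (B): { -4, -15/4, -59/16 | -29/8, -7/2, -3, -2, -1, 0 } so -117/32
edge 10 of 10 (B): { -4, -15/4, -59/16, -117/32 | -29/8, -7/2, -3, -2, -1, 0 } so -233/64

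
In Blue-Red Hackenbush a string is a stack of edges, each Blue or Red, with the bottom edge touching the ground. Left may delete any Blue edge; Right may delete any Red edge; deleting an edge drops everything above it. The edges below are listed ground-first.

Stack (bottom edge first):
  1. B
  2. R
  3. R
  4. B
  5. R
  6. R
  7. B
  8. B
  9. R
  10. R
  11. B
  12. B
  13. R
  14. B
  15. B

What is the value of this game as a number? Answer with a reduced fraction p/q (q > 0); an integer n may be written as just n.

4919/16384

step 1: add B to get B; options L={ 0 } R={ — } — 1
step 2: add R to get BR; options L={ 0 } R={ 1 } — 1/2
step 3: add R to get BRR; options L={ 0 } R={ 1/2 1 } — 1/4
step 4: add B to get BRRB; options L={ 0 1/4 } R={ 1/2 1 } — 3/8
step 5: add R to get BRRBR; options L={ 0 1/4 } R={ 3/8 1/2 1 } — 5/16
step 6: add R to get BRRBRR; options L={ 0 1/4 } R={ 5/16 3/8 1/2 1 } — 9/32
step 7: add B to get BRRBRRB; options L={ 0 1/4 9/32 } R={ 5/16 3/8 1/2 1 } — 19/64
step 8: add B to get BRRBRRBB; options L={ 0 1/4 9/32 19/64 } R={ 5/16 3/8 1/2 1 } — 39/128
step 9: add R to get BRRBRRBBR; options L={ 0 1/4 9/32 19/64 } R={ 39/128 5/16 3/8 1/2 1 } — 77/256
step 10: add R to get BRRBRRBBRR; options L={ 0 1/4 9/32 19/64 } R={ 77/256 39/128 5/16 3/8 1/2 1 } — 153/512
step 11: add B to get BRRBRRBBRRB; options L={ 0 1/4 9/32 19/64 153/512 } R={ 77/256 39/128 5/16 3/8 1/2 1 } — 307/1024
step 12: add B to get BRRBRRBBRRBB; options L={ 0 1/4 9/32 19/64 153/512 307/1024 } R={ 77/256 39/128 5/16 3/8 1/2 1 } — 615/2048
step 13: add R to get BRRBRRBBRRBBR; options L={ 0 1/4 9/32 19/64 153/512 307/1024 } R={ 615/2048 77/256 39/128 5/16 3/8 1/2 1 } — 1229/4096
step 14: add B to get BRRBRRBBRRBBRB; options L={ 0 1/4 9/32 19/64 153/512 307/1024 1229/4096 } R={ 615/2048 77/256 39/128 5/16 3/8 1/2 1 } — 2459/8192
step 15: add B to get BRRBRRBBRRBBRBB; options L={ 0 1/4 9/32 19/64 153/512 307/1024 1229/4096 2459/8192 } R={ 615/2048 77/256 39/128 5/16 3/8 1/2 1 } — 4919/16384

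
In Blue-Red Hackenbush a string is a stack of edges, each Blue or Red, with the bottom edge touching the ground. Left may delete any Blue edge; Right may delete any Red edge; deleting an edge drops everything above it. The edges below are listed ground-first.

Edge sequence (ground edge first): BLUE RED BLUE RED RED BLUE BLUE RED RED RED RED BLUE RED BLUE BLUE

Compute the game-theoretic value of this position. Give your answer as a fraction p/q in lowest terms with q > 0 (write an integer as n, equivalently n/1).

9751/16384

Recurse on prefixes of the 15-edge string BLUE RED BLUE RED RED BLUE BLUE RED RED RED RED BLUE RED BLUE BLUE:
val_1 [B]  L=[0]  R=[(no moves)]  gives 1
val_2 [BR]  L=[0]  R=[1]  gives 1/2
val_3 [BRB]  L=[0; 1/2]  R=[1]  gives 3/4
val_4 [BRBR]  L=[0; 1/2]  R=[3/4; 1]  gives 5/8
val_5 [BRBRR]  L=[0; 1/2]  R=[5/8; 3/4; 1]  gives 9/16
val_6 [BRBRRB]  L=[0; 1/2; 9/16]  R=[5/8; 3/4; 1]  gives 19/32
val_7 [BRBRRBB]  L=[0; 1/2; 9/16; 19/32]  R=[5/8; 3/4; 1]  gives 39/64
val_8 [BRBRRBBR]  L=[0; 1/2; 9/16; 19/32]  R=[39/64; 5/8; 3/4; 1]  gives 77/128
val_9 [BRBRRBBRR]  L=[0; 1/2; 9/16; 19/32]  R=[77/128; 39/64; 5/8; 3/4; 1]  gives 153/256
val_10 [BRBRRBBRRR]  L=[0; 1/2; 9/16; 19/32]  R=[153/256; 77/128; 39/64; 5/8; 3/4; 1]  gives 305/512
val_11 [BRBRRBBRRRR]  L=[0; 1/2; 9/16; 19/32]  R=[305/512; 153/256; 77/128; 39/64; 5/8; 3/4; 1]  gives 609/1024
val_12 [BRBRRBBRRRRB]  L=[0; 1/2; 9/16; 19/32; 609/1024]  R=[305/512; 153/256; 77/128; 39/64; 5/8; 3/4; 1]  gives 1219/2048
val_13 [BRBRRBBRRRRBR]  L=[0; 1/2; 9/16; 19/32; 609/1024]  R=[1219/2048; 305/512; 153/256; 77/128; 39/64; 5/8; 3/4; 1]  gives 2437/4096
val_14 [BRBRRBBRRRRBRB]  L=[0; 1/2; 9/16; 19/32; 609/1024; 2437/4096]  R=[1219/2048; 305/512; 153/256; 77/128; 39/64; 5/8; 3/4; 1]  gives 4875/8192
val_15 [BRBRRBBRRRRBRBB]  L=[0; 1/2; 9/16; 19/32; 609/1024; 2437/4096; 4875/8192]  R=[1219/2048; 305/512; 153/256; 77/128; 39/64; 5/8; 3/4; 1]  gives 9751/16384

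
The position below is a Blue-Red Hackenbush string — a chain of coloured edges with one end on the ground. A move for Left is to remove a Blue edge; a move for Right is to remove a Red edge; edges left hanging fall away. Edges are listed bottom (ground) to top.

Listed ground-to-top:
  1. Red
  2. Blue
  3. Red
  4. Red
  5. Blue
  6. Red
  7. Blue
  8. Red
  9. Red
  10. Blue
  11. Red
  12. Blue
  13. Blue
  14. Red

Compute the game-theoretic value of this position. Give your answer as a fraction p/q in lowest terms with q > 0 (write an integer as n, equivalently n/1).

-6867/8192

val(R) = {  | 0 } => -1
val(RB) = { -1 | 0 } => -1/2
val(RBR) = { -1 | -1/2 0 } => -3/4
val(RBRR) = { -1 | -3/4 -1/2 0 } => -7/8
val(RBRRB) = { -1 -7/8 | -3/4 -1/2 0 } => -13/16
val(RBRRBR) = { -1 -7/8 | -13/16 -3/4 -1/2 0 } => -27/32
val(RBRRBRB) = { -1 -7/8 -27/32 | -13/16 -3/4 -1/2 0 } => -53/64
val(RBRRBRBR) = { -1 -7/8 -27/32 | -53/64 -13/16 -3/4 -1/2 0 } => -107/128
val(RBRRBRBRR) = { -1 -7/8 -27/32 | -107/128 -53/64 -13/16 -3/4 -1/2 0 } => -215/256
val(RBRRBRBRRB) = { -1 -7/8 -27/32 -215/256 | -107/128 -53/64 -13/16 -3/4 -1/2 0 } => -429/512
val(RBRRBRBRRBR) = { -1 -7/8 -27/32 -215/256 | -429/512 -107/128 -53/64 -13/16 -3/4 -1/2 0 } => -859/1024
val(RBRRBRBRRBRB) = { -1 -7/8 -27/32 -215/256 -859/1024 | -429/512 -107/128 -53/64 -13/16 -3/4 -1/2 0 } => -1717/2048
val(RBRRBRBRRBRBB) = { -1 -7/8 -27/32 -215/256 -859/1024 -1717/2048 | -429/512 -107/128 -53/64 -13/16 -3/4 -1/2 0 } => -3433/4096
val(RBRRBRBRRBRBBR) = { -1 -7/8 -27/32 -215/256 -859/1024 -1717/2048 | -3433/4096 -429/512 -107/128 -53/64 -13/16 -3/4 -1/2 0 } => -6867/8192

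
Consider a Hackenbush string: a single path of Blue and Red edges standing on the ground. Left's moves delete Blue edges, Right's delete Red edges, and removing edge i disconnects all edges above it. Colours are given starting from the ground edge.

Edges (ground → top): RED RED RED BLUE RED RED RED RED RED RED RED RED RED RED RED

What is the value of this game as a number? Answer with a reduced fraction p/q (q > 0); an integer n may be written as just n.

1 of 15 · R · max L −∞ · min R 0 — -1
2 of 15 · RR · max L −∞ · min R -1 — -2
3 of 15 · RRR · max L −∞ · min R -2 — -3
4 of 15 · RRRB · max L -3 · min R -2 — -5/2
5 of 15 · RRRBR · max L -3 · min R -5/2 — -11/4
6 of 15 · RRRBRR · max L -3 · min R -11/4 — -23/8
7 of 15 · RRRBRRR · max L -3 · min R -23/8 — -47/16
8 of 15 · RRRBRRRR · max L -3 · min R -47/16 — -95/32
9 of 15 · RRRBRRRRR · max L -3 · min R -95/32 — -191/64
10 of 15 · RRRBRRRRRR · max L -3 · min R -191/64 — -383/128
11 of 15 · RRRBRRRRRRR · max L -3 · min R -383/128 — -767/256
12 of 15 · RRRBRRRRRRRR · max L -3 · min R -767/256 — -1535/512
13 of 15 · RRRBRRRRRRRRR · max L -3 · min R -1535/512 — -3071/1024
14 of 15 · RRRBRRRRRRRRRR · max L -3 · min R -3071/1024 — -6143/2048
15 of 15 · RRRBRRRRRRRRRRR · max L -3 · min R -6143/2048 — -12287/4096

-12287/4096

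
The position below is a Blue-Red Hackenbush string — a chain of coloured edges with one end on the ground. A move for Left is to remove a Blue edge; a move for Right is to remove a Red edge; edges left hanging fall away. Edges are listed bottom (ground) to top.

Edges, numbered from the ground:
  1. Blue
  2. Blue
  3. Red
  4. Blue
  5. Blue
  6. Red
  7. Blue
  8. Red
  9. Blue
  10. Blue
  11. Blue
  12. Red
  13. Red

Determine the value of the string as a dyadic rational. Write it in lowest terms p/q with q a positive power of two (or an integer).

Build G(s[:k]) for k = 1..13, string s = Blue Blue Red Blue Blue Red Blue Red Blue Blue Blue Red Red.
step 1: add Blue to get B; options L={ 0 } R={  } so 1
step 2: add Blue to get BB; options L={ 0 1 } R={  } so 2
step 3: add Red to get BBR; options L={ 0 1 } R={ 2 } so 3/2
step 4: add Blue to get BBRB; options L={ 0 1 3/2 } R={ 2 } so 7/4
step 5: add Blue to get BBRBB; options L={ 0 1 3/2 7/4 } R={ 2 } so 15/8
step 6: add Red to get BBRBBR; options L={ 0 1 3/2 7/4 } R={ 15/8 2 } so 29/16
step 7: add Blue to get BBRBBRB; options L={ 0 1 3/2 7/4 29/16 } R={ 15/8 2 } so 59/32
step 8: add Red to get BBRBBRBR; options L={ 0 1 3/2 7/4 29/16 } R={ 59/32 15/8 2 } so 117/64
step 9: add Blue to get BBRBBRBRB; options L={ 0 1 3/2 7/4 29/16 117/64 } R={ 59/32 15/8 2 } so 235/128
step 10: add Blue to get BBRBBRBRBB; options L={ 0 1 3/2 7/4 29/16 117/64 235/128 } R={ 59/32 15/8 2 } so 471/256
step 11: add Blue to get BBRBBRBRBBB; options L={ 0 1 3/2 7/4 29/16 117/64 235/128 471/256 } R={ 59/32 15/8 2 } so 943/512
step 12: add Red to get BBRBBRBRBBBR; options L={ 0 1 3/2 7/4 29/16 117/64 235/128 471/256 } R={ 943/512 59/32 15/8 2 } so 1885/1024
step 13: add Red to get BBRBBRBRBBBRR; options L={ 0 1 3/2 7/4 29/16 117/64 235/128 471/256 } R={ 1885/1024 943/512 59/32 15/8 2 } so 3769/2048

3769/2048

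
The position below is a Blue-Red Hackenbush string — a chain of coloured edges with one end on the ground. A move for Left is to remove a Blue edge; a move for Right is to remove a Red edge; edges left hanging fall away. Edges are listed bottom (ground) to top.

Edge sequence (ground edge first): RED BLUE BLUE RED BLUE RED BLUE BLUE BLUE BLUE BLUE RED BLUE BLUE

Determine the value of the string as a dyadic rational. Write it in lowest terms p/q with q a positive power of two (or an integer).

1 of 14 · R · max L −∞ · min R 0 → -1
2 of 14 · RB · max L -1 · min R 0 → -1/2
3 of 14 · RBB · max L -1/2 · min R 0 → -1/4
4 of 14 · RBBR · max L -1/2 · min R -1/4 → -3/8
5 of 14 · RBBRB · max L -3/8 · min R -1/4 → -5/16
6 of 14 · RBBRBR · max L -3/8 · min R -5/16 → -11/32
7 of 14 · RBBRBRB · max L -11/32 · min R -5/16 → -21/64
8 of 14 · RBBRBRBB · max L -21/64 · min R -5/16 → -41/128
9 of 14 · RBBRBRBBB · max L -41/128 · min R -5/16 → -81/256
10 of 14 · RBBRBRBBBB · max L -81/256 · min R -5/16 → -161/512
11 of 14 · RBBRBRBBBBB · max L -161/512 · min R -5/16 → -321/1024
12 of 14 · RBBRBRBBBBBR · max L -161/512 · min R -321/1024 → -643/2048
13 of 14 · RBBRBRBBBBBRB · max L -643/2048 · min R -321/1024 → -1285/4096
14 of 14 · RBBRBRBBBBBRBB · max L -1285/4096 · min R -321/1024 → -2569/8192

-2569/8192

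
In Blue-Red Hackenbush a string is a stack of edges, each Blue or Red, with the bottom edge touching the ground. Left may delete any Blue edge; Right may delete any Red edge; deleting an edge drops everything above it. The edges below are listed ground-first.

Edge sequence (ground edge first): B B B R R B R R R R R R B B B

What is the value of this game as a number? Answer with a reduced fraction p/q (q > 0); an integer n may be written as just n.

9231/4096

Prefix values for B B B R R B R R R R R R B B B via {L|R} + simplicity:
step 1: add B to get B; options L={ 0 } R={ — } so 1
step 2: add B to get BB; options L={ 0; 1 } R={ — } so 2
step 3: add B to get BBB; options L={ 0; 1; 2 } R={ — } so 3
step 4: add R to get BBBR; options L={ 0; 1; 2 } R={ 3 } so 5/2
step 5: add R to get BBBRR; options L={ 0; 1; 2 } R={ 5/2; 3 } so 9/4
step 6: add B to get BBBRRB; options L={ 0; 1; 2; 9/4 } R={ 5/2; 3 } so 19/8
step 7: add R to get BBBRRBR; options L={ 0; 1; 2; 9/4 } R={ 19/8; 5/2; 3 } so 37/16
step 8: add R to get BBBRRBRR; options L={ 0; 1; 2; 9/4 } R={ 37/16; 19/8; 5/2; 3 } so 73/32
step 9: add R to get BBBRRBRRR; options L={ 0; 1; 2; 9/4 } R={ 73/32; 37/16; 19/8; 5/2; 3 } so 145/64
step 10: add R to get BBBRRBRRRR; options L={ 0; 1; 2; 9/4 } R={ 145/64; 73/32; 37/16; 19/8; 5/2; 3 } so 289/128
step 11: add R to get BBBRRBRRRRR; options L={ 0; 1; 2; 9/4 } R={ 289/128; 145/64; 73/32; 37/16; 19/8; 5/2; 3 } so 577/256
step 12: add R to get BBBRRBRRRRRR; options L={ 0; 1; 2; 9/4 } R={ 577/256; 289/128; 145/64; 73/32; 37/16; 19/8; 5/2; 3 } so 1153/512
step 13: add B to get BBBRRBRRRRRRB; options L={ 0; 1; 2; 9/4; 1153/512 } R={ 577/256; 289/128; 145/64; 73/32; 37/16; 19/8; 5/2; 3 } so 2307/1024
step 14: add B to get BBBRRBRRRRRRBB; options L={ 0; 1; 2; 9/4; 1153/512; 2307/1024 } R={ 577/256; 289/128; 145/64; 73/32; 37/16; 19/8; 5/2; 3 } so 4615/2048
step 15: add B to get BBBRRBRRRRRRBBB; options L={ 0; 1; 2; 9/4; 1153/512; 2307/1024; 4615/2048 } R={ 577/256; 289/128; 145/64; 73/32; 37/16; 19/8; 5/2; 3 } so 9231/4096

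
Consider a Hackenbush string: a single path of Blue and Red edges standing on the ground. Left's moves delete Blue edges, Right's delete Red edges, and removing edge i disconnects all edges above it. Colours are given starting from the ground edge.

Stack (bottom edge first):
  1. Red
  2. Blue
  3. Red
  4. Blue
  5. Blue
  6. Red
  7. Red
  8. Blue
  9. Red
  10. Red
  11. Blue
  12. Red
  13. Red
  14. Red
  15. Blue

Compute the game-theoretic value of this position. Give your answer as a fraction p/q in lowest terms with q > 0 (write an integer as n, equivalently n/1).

Recurse on prefixes of the 15-edge string Red Blue Red Blue Blue Red Red Blue Red Red Blue Red Red Red Blue:
1 of 15 · R · max L −∞ · min R 0 gives -1
2 of 15 · RB · max L -1 · min R 0 gives -1/2
3 of 15 · RBR · max L -1 · min R -1/2 gives -3/4
4 of 15 · RBRB · max L -3/4 · min R -1/2 gives -5/8
5 of 15 · RBRBB · max L -5/8 · min R -1/2 gives -9/16
6 of 15 · RBRBBR · max L -5/8 · min R -9/16 gives -19/32
7 of 15 · RBRBBRR · max L -5/8 · min R -19/32 gives -39/64
8 of 15 · RBRBBRRB · max L -39/64 · min R -19/32 gives -77/128
9 of 15 · RBRBBRRBR · max L -39/64 · min R -77/128 gives -155/256
10 of 15 · RBRBBRRBRR · max L -39/64 · min R -155/256 gives -311/512
11 of 15 · RBRBBRRBRRB · max L -311/512 · min R -155/256 gives -621/1024
12 of 15 · RBRBBRRBRRBR · max L -311/512 · min R -621/1024 gives -1243/2048
13 of 15 · RBRBBRRBRRBRR · max L -311/512 · min R -1243/2048 gives -2487/4096
14 of 15 · RBRBBRRBRRBRRR · max L -311/512 · min R -2487/4096 gives -4975/8192
15 of 15 · RBRBBRRBRRBRRRB · max L -4975/8192 · min R -2487/4096 gives -9949/16384

-9949/16384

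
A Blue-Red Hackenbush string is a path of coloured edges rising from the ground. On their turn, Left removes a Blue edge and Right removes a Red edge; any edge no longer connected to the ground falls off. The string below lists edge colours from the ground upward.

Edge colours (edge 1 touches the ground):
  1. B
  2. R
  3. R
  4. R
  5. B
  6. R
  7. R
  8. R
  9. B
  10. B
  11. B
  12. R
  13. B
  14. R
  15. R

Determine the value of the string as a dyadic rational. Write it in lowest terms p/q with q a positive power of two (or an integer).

2281/16384

v_1 [B]  L=[0]  R=[∅]  = 1
v_2 [BR]  L=[0]  R=[1]  = 1/2
v_3 [BRR]  L=[0]  R=[1/2 1]  = 1/4
v_4 [BRRR]  L=[0]  R=[1/4 1/2 1]  = 1/8
v_5 [BRRRB]  L=[0 1/8]  R=[1/4 1/2 1]  = 3/16
v_6 [BRRRBR]  L=[0 1/8]  R=[3/16 1/4 1/2 1]  = 5/32
v_7 [BRRRBRR]  L=[0 1/8]  R=[5/32 3/16 1/4 1/2 1]  = 9/64
v_8 [BRRRBRRR]  L=[0 1/8]  R=[9/64 5/32 3/16 1/4 1/2 1]  = 17/128
v_9 [BRRRBRRRB]  L=[0 1/8 17/128]  R=[9/64 5/32 3/16 1/4 1/2 1]  = 35/256
v_10 [BRRRBRRRBB]  L=[0 1/8 17/128 35/256]  R=[9/64 5/32 3/16 1/4 1/2 1]  = 71/512
v_11 [BRRRBRRRBBB]  L=[0 1/8 17/128 35/256 71/512]  R=[9/64 5/32 3/16 1/4 1/2 1]  = 143/1024
v_12 [BRRRBRRRBBBR]  L=[0 1/8 17/128 35/256 71/512]  R=[143/1024 9/64 5/32 3/16 1/4 1/2 1]  = 285/2048
v_13 [BRRRBRRRBBBRB]  L=[0 1/8 17/128 35/256 71/512 285/2048]  R=[143/1024 9/64 5/32 3/16 1/4 1/2 1]  = 571/4096
v_14 [BRRRBRRRBBBRBR]  L=[0 1/8 17/128 35/256 71/512 285/2048]  R=[571/4096 143/1024 9/64 5/32 3/16 1/4 1/2 1]  = 1141/8192
v_15 [BRRRBRRRBBBRBRR]  L=[0 1/8 17/128 35/256 71/512 285/2048]  R=[1141/8192 571/4096 143/1024 9/64 5/32 3/16 1/4 1/2 1]  = 2281/16384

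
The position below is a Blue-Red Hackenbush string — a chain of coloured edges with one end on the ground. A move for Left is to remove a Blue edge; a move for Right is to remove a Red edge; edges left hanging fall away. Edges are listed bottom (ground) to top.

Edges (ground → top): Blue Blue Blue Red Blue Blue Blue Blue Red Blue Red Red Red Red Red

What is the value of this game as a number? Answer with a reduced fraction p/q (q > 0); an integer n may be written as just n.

step 1: add Blue to get B; options L={ 0 } R={ — } => 1
step 2: add Blue to get BB; options L={ 0,1 } R={ — } => 2
step 3: add Blue to get BBB; options L={ 0,1,2 } R={ — } => 3
step 4: add Red to get BBBR; options L={ 0,1,2 } R={ 3 } => 5/2
step 5: add Blue to get BBBRB; options L={ 0,1,2,5/2 } R={ 3 } => 11/4
step 6: add Blue to get BBBRBB; options L={ 0,1,2,5/2,11/4 } R={ 3 } => 23/8
step 7: add Blue to get BBBRBBB; options L={ 0,1,2,5/2,11/4,23/8 } R={ 3 } => 47/16
step 8: add Blue to get BBBRBBBB; options L={ 0,1,2,5/2,11/4,23/8,47/16 } R={ 3 } => 95/32
step 9: add Red to get BBBRBBBBR; options L={ 0,1,2,5/2,11/4,23/8,47/16 } R={ 95/32,3 } => 189/64
step 10: add Blue to get BBBRBBBBRB; options L={ 0,1,2,5/2,11/4,23/8,47/16,189/64 } R={ 95/32,3 } => 379/128
step 11: add Red to get BBBRBBBBRBR; options L={ 0,1,2,5/2,11/4,23/8,47/16,189/64 } R={ 379/128,95/32,3 } => 757/256
step 12: add Red to get BBBRBBBBRBRR; options L={ 0,1,2,5/2,11/4,23/8,47/16,189/64 } R={ 757/256,379/128,95/32,3 } => 1513/512
step 13: add Red to get BBBRBBBBRBRRR; options L={ 0,1,2,5/2,11/4,23/8,47/16,189/64 } R={ 1513/512,757/256,379/128,95/32,3 } => 3025/1024
step 14: add Red to get BBBRBBBBRBRRRR; options L={ 0,1,2,5/2,11/4,23/8,47/16,189/64 } R={ 3025/1024,1513/512,757/256,379/128,95/32,3 } => 6049/2048
step 15: add Red to get BBBRBBBBRBRRRRR; options L={ 0,1,2,5/2,11/4,23/8,47/16,189/64 } R={ 6049/2048,3025/1024,1513/512,757/256,379/128,95/32,3 } => 12097/4096

12097/4096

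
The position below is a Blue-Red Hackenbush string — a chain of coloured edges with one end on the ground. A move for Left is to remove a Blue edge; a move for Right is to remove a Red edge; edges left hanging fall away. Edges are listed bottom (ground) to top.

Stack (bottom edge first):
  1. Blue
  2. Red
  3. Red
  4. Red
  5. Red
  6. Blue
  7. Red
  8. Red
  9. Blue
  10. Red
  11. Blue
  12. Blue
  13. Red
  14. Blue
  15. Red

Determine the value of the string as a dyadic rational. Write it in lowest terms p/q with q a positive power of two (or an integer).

Prefix values for Blue Red Red Red Red Blue Red Red Blue Red Blue Blue Red Blue Red via {L|R} + simplicity:
step 1: add Blue to get B; options L={ 0 } R={  } ⇒ 1
step 2: add Red to get BR; options L={ 0 } R={ 1 } ⇒ 1/2
step 3: add Red to get BRR; options L={ 0 } R={ 1/2; 1 } ⇒ 1/4
step 4: add Red to get BRRR; options L={ 0 } R={ 1/4; 1/2; 1 } ⇒ 1/8
step 5: add Red to get BRRRR; options L={ 0 } R={ 1/8; 1/4; 1/2; 1 } ⇒ 1/16
step 6: add Blue to get BRRRRB; options L={ 0; 1/16 } R={ 1/8; 1/4; 1/2; 1 } ⇒ 3/32
step 7: add Red to get BRRRRBR; options L={ 0; 1/16 } R={ 3/32; 1/8; 1/4; 1/2; 1 } ⇒ 5/64
step 8: add Red to get BRRRRBRR; options L={ 0; 1/16 } R={ 5/64; 3/32; 1/8; 1/4; 1/2; 1 } ⇒ 9/128
step 9: add Blue to get BRRRRBRRB; options L={ 0; 1/16; 9/128 } R={ 5/64; 3/32; 1/8; 1/4; 1/2; 1 } ⇒ 19/256
step 10: add Red to get BRRRRBRRBR; options L={ 0; 1/16; 9/128 } R={ 19/256; 5/64; 3/32; 1/8; 1/4; 1/2; 1 } ⇒ 37/512
step 11: add Blue to get BRRRRBRRBRB; options L={ 0; 1/16; 9/128; 37/512 } R={ 19/256; 5/64; 3/32; 1/8; 1/4; 1/2; 1 } ⇒ 75/1024
step 12: add Blue to get BRRRRBRRBRBB; options L={ 0; 1/16; 9/128; 37/512; 75/1024 } R={ 19/256; 5/64; 3/32; 1/8; 1/4; 1/2; 1 } ⇒ 151/2048
step 13: add Red to get BRRRRBRRBRBBR; options L={ 0; 1/16; 9/128; 37/512; 75/1024 } R={ 151/2048; 19/256; 5/64; 3/32; 1/8; 1/4; 1/2; 1 } ⇒ 301/4096
step 14: add Blue to get BRRRRBRRBRBBRB; options L={ 0; 1/16; 9/128; 37/512; 75/1024; 301/4096 } R={ 151/2048; 19/256; 5/64; 3/32; 1/8; 1/4; 1/2; 1 } ⇒ 603/8192
step 15: add Red to get BRRRRBRRBRBBRBR; options L={ 0; 1/16; 9/128; 37/512; 75/1024; 301/4096 } R={ 603/8192; 151/2048; 19/256; 5/64; 3/32; 1/8; 1/4; 1/2; 1 } ⇒ 1205/16384

1205/16384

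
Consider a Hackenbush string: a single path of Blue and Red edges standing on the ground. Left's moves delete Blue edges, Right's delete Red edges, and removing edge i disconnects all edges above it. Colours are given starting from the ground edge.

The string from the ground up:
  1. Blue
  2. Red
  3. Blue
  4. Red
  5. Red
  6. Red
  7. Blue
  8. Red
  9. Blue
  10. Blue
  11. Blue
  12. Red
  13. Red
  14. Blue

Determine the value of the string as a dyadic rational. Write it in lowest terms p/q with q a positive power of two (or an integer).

4467/8192

1 of 14 · B · max L 0 · min R +∞ gives 1
2 of 14 · BR · max L 0 · min R 1 gives 1/2
3 of 14 · BRB · max L 1/2 · min R 1 gives 3/4
4 of 14 · BRBR · max L 1/2 · min R 3/4 gives 5/8
5 of 14 · BRBRR · max L 1/2 · min R 5/8 gives 9/16
6 of 14 · BRBRRR · max L 1/2 · min R 9/16 gives 17/32
7 of 14 · BRBRRRB · max L 17/32 · min R 9/16 gives 35/64
8 of 14 · BRBRRRBR · max L 17/32 · min R 35/64 gives 69/128
9 of 14 · BRBRRRBRB · max L 69/128 · min R 35/64 gives 139/256
10 of 14 · BRBRRRBRBB · max L 139/256 · min R 35/64 gives 279/512
11 of 14 · BRBRRRBRBBB · max L 279/512 · min R 35/64 gives 559/1024
12 of 14 · BRBRRRBRBBBR · max L 279/512 · min R 559/1024 gives 1117/2048
13 of 14 · BRBRRRBRBBBRR · max L 279/512 · min R 1117/2048 gives 2233/4096
14 of 14 · BRBRRRBRBBBRRB · max L 2233/4096 · min R 1117/2048 gives 4467/8192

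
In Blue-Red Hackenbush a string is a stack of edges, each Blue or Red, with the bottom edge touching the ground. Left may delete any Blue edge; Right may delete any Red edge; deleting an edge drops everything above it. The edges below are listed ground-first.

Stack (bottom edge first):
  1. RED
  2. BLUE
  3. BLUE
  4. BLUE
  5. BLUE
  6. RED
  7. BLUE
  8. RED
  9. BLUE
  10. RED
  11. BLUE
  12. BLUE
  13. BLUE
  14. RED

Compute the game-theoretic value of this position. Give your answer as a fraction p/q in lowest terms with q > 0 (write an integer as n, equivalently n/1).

Build G(s[:k]) for k = 1..14, string s = RED BLUE BLUE BLUE BLUE RED BLUE RED BLUE RED BLUE BLUE BLUE RED.
G_1 [R]  L=[(no moves)]  R=[0]  = -1
G_2 [RB]  L=[-1]  R=[0]  = -1/2
G_3 [RBB]  L=[-1 -1/2]  R=[0]  = -1/4
G_4 [RBBB]  L=[-1 -1/2 -1/4]  R=[0]  = -1/8
G_5 [RBBBB]  L=[-1 -1/2 -1/4 -1/8]  R=[0]  = -1/16
G_6 [RBBBBR]  L=[-1 -1/2 -1/4 -1/8]  R=[-1/16 0]  = -3/32
G_7 [RBBBBRB]  L=[-1 -1/2 -1/4 -1/8 -3/32]  R=[-1/16 0]  = -5/64
G_8 [RBBBBRBR]  L=[-1 -1/2 -1/4 -1/8 -3/32]  R=[-5/64 -1/16 0]  = -11/128
G_9 [RBBBBRBRB]  L=[-1 -1/2 -1/4 -1/8 -3/32 -11/128]  R=[-5/64 -1/16 0]  = -21/256
G_10 [RBBBBRBRBR]  L=[-1 -1/2 -1/4 -1/8 -3/32 -11/128]  R=[-21/256 -5/64 -1/16 0]  = -43/512
G_11 [RBBBBRBRBRB]  L=[-1 -1/2 -1/4 -1/8 -3/32 -11/128 -43/512]  R=[-21/256 -5/64 -1/16 0]  = -85/1024
G_12 [RBBBBRBRBRBB]  L=[-1 -1/2 -1/4 -1/8 -3/32 -11/128 -43/512 -85/1024]  R=[-21/256 -5/64 -1/16 0]  = -169/2048
G_13 [RBBBBRBRBRBBB]  L=[-1 -1/2 -1/4 -1/8 -3/32 -11/128 -43/512 -85/1024 -169/2048]  R=[-21/256 -5/64 -1/16 0]  = -337/4096
G_14 [RBBBBRBRBRBBBR]  L=[-1 -1/2 -1/4 -1/8 -3/32 -11/128 -43/512 -85/1024 -169/2048]  R=[-337/4096 -21/256 -5/64 -1/16 0]  = -675/8192

-675/8192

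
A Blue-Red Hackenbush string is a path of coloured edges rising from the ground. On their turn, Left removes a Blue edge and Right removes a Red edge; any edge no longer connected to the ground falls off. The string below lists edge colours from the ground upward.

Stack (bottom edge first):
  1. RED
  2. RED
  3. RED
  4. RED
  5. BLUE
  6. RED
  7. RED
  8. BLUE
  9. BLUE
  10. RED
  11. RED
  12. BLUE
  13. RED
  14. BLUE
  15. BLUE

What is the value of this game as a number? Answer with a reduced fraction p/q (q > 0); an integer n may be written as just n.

edge 1 of 15 (RED): { (no moves) | 0 } = -1
edge 2 of 15 (RED): { (no moves) | -1, 0 } = -2
edge 3 of 15 (RED): { (no moves) | -2, -1, 0 } = -3
edge 4 of 15 (RED): { (no moves) | -3, -2, -1, 0 } = -4
edge 5 of 15 (BLUE): { -4 | -3, -2, -1, 0 } = -7/2
edge 6 of 15 (RED): { -4 | -7/2, -3, -2, -1, 0 } = -15/4
edge 7 of 15 (RED): { -4 | -15/4, -7/2, -3, -2, -1, 0 } = -31/8
edge 8 of 15 (BLUE): { -4, -31/8 | -15/4, -7/2, -3, -2, -1, 0 } = -61/16
edge 9 of 15 (BLUE): { -4, -31/8, -61/16 | -15/4, -7/2, -3, -2, -1, 0 } = -121/32
edge 10 of 15 (RED): { -4, -31/8, -61/16 | -121/32, -15/4, -7/2, -3, -2, -1, 0 } = -243/64
edge 11 of 15 (RED): { -4, -31/8, -61/16 | -243/64, -121/32, -15/4, -7/2, -3, -2, -1, 0 } = -487/128
edge 12 of 15 (BLUE): { -4, -31/8, -61/16, -487/128 | -243/64, -121/32, -15/4, -7/2, -3, -2, -1, 0 } = -973/256
edge 13 of 15 (RED): { -4, -31/8, -61/16, -487/128 | -973/256, -243/64, -121/32, -15/4, -7/2, -3, -2, -1, 0 } = -1947/512
edge 14 of 15 (BLUE): { -4, -31/8, -61/16, -487/128, -1947/512 | -973/256, -243/64, -121/32, -15/4, -7/2, -3, -2, -1, 0 } = -3893/1024
edge 15 of 15 (BLUE): { -4, -31/8, -61/16, -487/128, -1947/512, -3893/1024 | -973/256, -243/64, -121/32, -15/4, -7/2, -3, -2, -1, 0 } = -7785/2048

-7785/2048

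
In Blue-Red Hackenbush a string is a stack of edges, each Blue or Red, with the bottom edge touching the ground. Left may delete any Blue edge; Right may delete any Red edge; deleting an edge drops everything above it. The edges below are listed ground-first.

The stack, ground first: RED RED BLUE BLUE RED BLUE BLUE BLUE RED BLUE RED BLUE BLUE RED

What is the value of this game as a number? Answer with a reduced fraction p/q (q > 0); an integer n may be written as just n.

Prefix values for RED RED BLUE BLUE RED BLUE BLUE BLUE RED BLUE RED BLUE BLUE RED via {L|R} + simplicity:
step 1: add RED to get R; options L={ none } R={ 0 } so -1
step 2: add RED to get RR; options L={ none } R={ -1; 0 } so -2
step 3: add BLUE to get RRB; options L={ -2 } R={ -1; 0 } so -3/2
step 4: add BLUE to get RRBB; options L={ -2; -3/2 } R={ -1; 0 } so -5/4
step 5: add RED to get RRBBR; options L={ -2; -3/2 } R={ -5/4; -1; 0 } so -11/8
step 6: add BLUE to get RRBBRB; options L={ -2; -3/2; -11/8 } R={ -5/4; -1; 0 } so -21/16
step 7: add BLUE to get RRBBRBB; options L={ -2; -3/2; -11/8; -21/16 } R={ -5/4; -1; 0 } so -41/32
step 8: add BLUE to get RRBBRBBB; options L={ -2; -3/2; -11/8; -21/16; -41/32 } R={ -5/4; -1; 0 } so -81/64
step 9: add RED to get RRBBRBBBR; options L={ -2; -3/2; -11/8; -21/16; -41/32 } R={ -81/64; -5/4; -1; 0 } so -163/128
step 10: add BLUE to get RRBBRBBBRB; options L={ -2; -3/2; -11/8; -21/16; -41/32; -163/128 } R={ -81/64; -5/4; -1; 0 } so -325/256
step 11: add RED to get RRBBRBBBRBR; options L={ -2; -3/2; -11/8; -21/16; -41/32; -163/128 } R={ -325/256; -81/64; -5/4; -1; 0 } so -651/512
step 12: add BLUE to get RRBBRBBBRBRB; options L={ -2; -3/2; -11/8; -21/16; -41/32; -163/128; -651/512 } R={ -325/256; -81/64; -5/4; -1; 0 } so -1301/1024
step 13: add BLUE to get RRBBRBBBRBRBB; options L={ -2; -3/2; -11/8; -21/16; -41/32; -163/128; -651/512; -1301/1024 } R={ -325/256; -81/64; -5/4; -1; 0 } so -2601/2048
step 14: add RED to get RRBBRBBBRBRBBR; options L={ -2; -3/2; -11/8; -21/16; -41/32; -163/128; -651/512; -1301/1024 } R={ -2601/2048; -325/256; -81/64; -5/4; -1; 0 } so -5203/4096

-5203/4096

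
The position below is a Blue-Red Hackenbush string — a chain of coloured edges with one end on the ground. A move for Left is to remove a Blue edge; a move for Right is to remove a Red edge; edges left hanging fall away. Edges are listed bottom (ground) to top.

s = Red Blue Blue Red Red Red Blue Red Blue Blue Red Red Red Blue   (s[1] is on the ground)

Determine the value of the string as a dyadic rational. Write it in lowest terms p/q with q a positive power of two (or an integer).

-3741/8192

Recurse on prefixes of the 14-edge string Red Blue Blue Red Red Red Blue Red Blue Blue Red Red Red Blue:
R: Left { ∅ }, Right { 0 } => simplest -1
RB: Left { -1 }, Right { 0 } => simplest -1/2
RBB: Left { -1, -1/2 }, Right { 0 } => simplest -1/4
RBBR: Left { -1, -1/2 }, Right { -1/4, 0 } => simplest -3/8
RBBRR: Left { -1, -1/2 }, Right { -3/8, -1/4, 0 } => simplest -7/16
RBBRRR: Left { -1, -1/2 }, Right { -7/16, -3/8, -1/4, 0 } => simplest -15/32
RBBRRRB: Left { -1, -1/2, -15/32 }, Right { -7/16, -3/8, -1/4, 0 } => simplest -29/64
RBBRRRBR: Left { -1, -1/2, -15/32 }, Right { -29/64, -7/16, -3/8, -1/4, 0 } => simplest -59/128
RBBRRRBRB: Left { -1, -1/2, -15/32, -59/128 }, Right { -29/64, -7/16, -3/8, -1/4, 0 } => simplest -117/256
RBBRRRBRBB: Left { -1, -1/2, -15/32, -59/128, -117/256 }, Right { -29/64, -7/16, -3/8, -1/4, 0 } => simplest -233/512
RBBRRRBRBBR: Left { -1, -1/2, -15/32, -59/128, -117/256 }, Right { -233/512, -29/64, -7/16, -3/8, -1/4, 0 } => simplest -467/1024
RBBRRRBRBBRR: Left { -1, -1/2, -15/32, -59/128, -117/256 }, Right { -467/1024, -233/512, -29/64, -7/16, -3/8, -1/4, 0 } => simplest -935/2048
RBBRRRBRBBRRR: Left { -1, -1/2, -15/32, -59/128, -117/256 }, Right { -935/2048, -467/1024, -233/512, -29/64, -7/16, -3/8, -1/4, 0 } => simplest -1871/4096
RBBRRRBRBBRRRB: Left { -1, -1/2, -15/32, -59/128, -117/256, -1871/4096 }, Right { -935/2048, -467/1024, -233/512, -29/64, -7/16, -3/8, -1/4, 0 } => simplest -3741/8192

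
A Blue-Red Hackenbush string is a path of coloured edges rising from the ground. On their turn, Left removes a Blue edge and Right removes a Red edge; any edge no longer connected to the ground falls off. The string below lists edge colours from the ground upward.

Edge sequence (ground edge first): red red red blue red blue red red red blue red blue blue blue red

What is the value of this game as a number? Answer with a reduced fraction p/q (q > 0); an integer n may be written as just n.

step 1: add red to get r; options L={ (no moves) } R={ 0 } = -1
step 2: add red to get rr; options L={ (no moves) } R={ -1 0 } = -2
step 3: add red to get rrr; options L={ (no moves) } R={ -2 -1 0 } = -3
step 4: add blue to get rrrb; options L={ -3 } R={ -2 -1 0 } = -5/2
step 5: add red to get rrrbr; options L={ -3 } R={ -5/2 -2 -1 0 } = -11/4
step 6: add blue to get rrrbrb; options L={ -3 -11/4 } R={ -5/2 -2 -1 0 } = -21/8
step 7: add red to get rrrbrbr; options L={ -3 -11/4 } R={ -21/8 -5/2 -2 -1 0 } = -43/16
step 8: add red to get rrrbrbrr; options L={ -3 -11/4 } R={ -43/16 -21/8 -5/2 -2 -1 0 } = -87/32
step 9: add red to get rrrbrbrrr; options L={ -3 -11/4 } R={ -87/32 -43/16 -21/8 -5/2 -2 -1 0 } = -175/64
step 10: add blue to get rrrbrbrrrb; options L={ -3 -11/4 -175/64 } R={ -87/32 -43/16 -21/8 -5/2 -2 -1 0 } = -349/128
step 11: add red to get rrrbrbrrrbr; options L={ -3 -11/4 -175/64 } R={ -349/128 -87/32 -43/16 -21/8 -5/2 -2 -1 0 } = -699/256
step 12: add blue to get rrrbrbrrrbrb; options L={ -3 -11/4 -175/64 -699/256 } R={ -349/128 -87/32 -43/16 -21/8 -5/2 -2 -1 0 } = -1397/512
step 13: add blue to get rrrbrbrrrbrbb; options L={ -3 -11/4 -175/64 -699/256 -1397/512 } R={ -349/128 -87/32 -43/16 -21/8 -5/2 -2 -1 0 } = -2793/1024
step 14: add blue to get rrrbrbrrrbrbbb; options L={ -3 -11/4 -175/64 -699/256 -1397/512 -2793/1024 } R={ -349/128 -87/32 -43/16 -21/8 -5/2 -2 -1 0 } = -5585/2048
step 15: add red to get rrrbrbrrrbrbbbr; options L={ -3 -11/4 -175/64 -699/256 -1397/512 -2793/1024 } R={ -5585/2048 -349/128 -87/32 -43/16 -21/8 -5/2 -2 -1 0 } = -11171/4096

-11171/4096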